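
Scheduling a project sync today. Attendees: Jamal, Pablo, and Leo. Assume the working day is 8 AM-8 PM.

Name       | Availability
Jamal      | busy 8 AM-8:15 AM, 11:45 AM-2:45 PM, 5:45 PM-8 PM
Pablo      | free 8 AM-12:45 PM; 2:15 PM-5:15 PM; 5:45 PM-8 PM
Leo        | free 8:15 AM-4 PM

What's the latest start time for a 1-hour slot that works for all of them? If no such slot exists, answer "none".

15:00

Jamal free: 08:15-11:45, 14:45-17:45 (invert busy blocks within the working day).
Pablo free: 08:00-12:45, 14:15-17:15, 17:45-20:00.
Leo free: 08:15-16:00.
Jamal ∩ Pablo: 08:15-11:45, 14:45-17:15.
Jamal ∩ Pablo ∩ Leo: 08:15-11:45, 14:45-16:00.
So the common availability across everyone is 08:15-11:45, 14:45-16:00.
The last common window of at least 60 minutes is 14:45-16:00; a 60-minute meeting can start as late as 15:00 and still end by 16:00.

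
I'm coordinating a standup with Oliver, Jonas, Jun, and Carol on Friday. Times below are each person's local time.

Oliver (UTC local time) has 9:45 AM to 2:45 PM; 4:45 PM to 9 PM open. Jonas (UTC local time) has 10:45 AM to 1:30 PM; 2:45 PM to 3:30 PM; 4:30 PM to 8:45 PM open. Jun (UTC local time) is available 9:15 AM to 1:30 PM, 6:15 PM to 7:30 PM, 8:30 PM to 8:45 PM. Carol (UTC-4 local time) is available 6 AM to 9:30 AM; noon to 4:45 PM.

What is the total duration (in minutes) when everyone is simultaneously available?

Oliver in UTC: 09:45-14:45, 16:45-21:00.
Jonas in UTC: 10:45-13:30, 14:45-15:30, 16:30-20:45.
Jun in UTC: 09:15-13:30, 18:15-19:30, 20:30-20:45.
Carol in UTC: 10:00-13:30, 16:00-20:45 (add 4h to convert from UTC-4).
Oliver ∩ Jonas: 10:45-13:30, 16:45-20:45.
Oliver ∩ Jonas ∩ Jun: 10:45-13:30, 18:15-19:30, 20:30-20:45.
Oliver ∩ Jonas ∩ Jun ∩ Carol: 10:45-13:30, 18:15-19:30, 20:30-20:45.
Summing the common windows: 165 + 75 + 15 = 255 minutes.

255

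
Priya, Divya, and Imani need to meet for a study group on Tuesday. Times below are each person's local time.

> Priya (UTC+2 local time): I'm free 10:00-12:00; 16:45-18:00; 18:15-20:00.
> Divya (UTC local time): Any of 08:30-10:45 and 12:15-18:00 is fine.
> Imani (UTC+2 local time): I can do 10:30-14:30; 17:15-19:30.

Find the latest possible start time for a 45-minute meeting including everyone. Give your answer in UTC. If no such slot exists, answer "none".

16:45

Priya in UTC: 08:00-10:00, 14:45-16:00, 16:15-18:00 (subtract 2h to convert from UTC+2).
Divya in UTC: 08:30-10:45, 12:15-18:00.
Imani in UTC: 08:30-12:30, 15:15-17:30 (subtract 2h to convert from UTC+2).
Priya ∩ Divya: 08:30-10:00, 14:45-16:00, 16:15-18:00.
Priya ∩ Divya ∩ Imani: 08:30-10:00, 15:15-16:00, 16:15-17:30.
Those are the intersection windows.
The last common window of at least 45 minutes is 16:15-17:30; a 45-minute meeting can start as late as 16:45 and still end by 17:30.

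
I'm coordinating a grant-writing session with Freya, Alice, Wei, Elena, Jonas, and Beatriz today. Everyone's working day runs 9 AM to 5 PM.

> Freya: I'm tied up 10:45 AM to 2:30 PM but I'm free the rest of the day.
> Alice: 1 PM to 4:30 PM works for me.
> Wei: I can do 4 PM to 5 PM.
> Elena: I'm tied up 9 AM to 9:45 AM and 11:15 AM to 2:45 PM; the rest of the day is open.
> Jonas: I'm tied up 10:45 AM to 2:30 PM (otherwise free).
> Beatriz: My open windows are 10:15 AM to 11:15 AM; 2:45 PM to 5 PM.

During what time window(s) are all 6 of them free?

Freya free: 09:00-10:45, 14:30-17:00 (invert busy blocks within the working day).
Alice free: 13:00-16:30.
Wei free: 16:00-17:00.
Elena free: 09:45-11:15, 14:45-17:00 (invert busy blocks within the working day).
Jonas free: 09:00-10:45, 14:30-17:00 (invert busy blocks within the working day).
Beatriz free: 10:15-11:15, 14:45-17:00.
Freya ∩ Alice: 14:30-16:30.
Freya ∩ Alice ∩ Wei: 16:00-16:30.
Freya ∩ Alice ∩ Wei ∩ Elena: 16:00-16:30.
Freya ∩ Alice ∩ Wei ∩ Elena ∩ Jonas: 16:00-16:30.
Freya ∩ Alice ∩ Wei ∩ Elena ∩ Jonas ∩ Beatriz: 16:00-16:30.
So the common availability across everyone is 16:00-16:30.

16:00-16:30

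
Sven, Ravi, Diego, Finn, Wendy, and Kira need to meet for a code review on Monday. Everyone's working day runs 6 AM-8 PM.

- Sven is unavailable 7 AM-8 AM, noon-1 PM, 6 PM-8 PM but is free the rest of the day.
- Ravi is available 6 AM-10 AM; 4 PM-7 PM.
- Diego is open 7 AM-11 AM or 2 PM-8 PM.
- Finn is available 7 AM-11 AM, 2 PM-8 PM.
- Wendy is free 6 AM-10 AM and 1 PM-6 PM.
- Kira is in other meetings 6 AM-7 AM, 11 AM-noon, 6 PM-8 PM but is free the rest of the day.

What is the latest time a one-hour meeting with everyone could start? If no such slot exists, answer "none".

17:00

Sven free: 06:00-07:00, 08:00-12:00, 13:00-18:00 (invert busy blocks within the working day).
Ravi free: 06:00-10:00, 16:00-19:00.
Diego free: 07:00-11:00, 14:00-20:00.
Finn free: 07:00-11:00, 14:00-20:00.
Wendy free: 06:00-10:00, 13:00-18:00.
Kira free: 07:00-11:00, 12:00-18:00 (invert busy blocks within the working day).
Sven ∩ Ravi: 06:00-07:00, 08:00-10:00, 16:00-18:00.
Sven ∩ Ravi ∩ Diego: 08:00-10:00, 16:00-18:00.
Sven ∩ Ravi ∩ Diego ∩ Finn: 08:00-10:00, 16:00-18:00.
Sven ∩ Ravi ∩ Diego ∩ Finn ∩ Wendy: 08:00-10:00, 16:00-18:00.
Sven ∩ Ravi ∩ Diego ∩ Finn ∩ Wendy ∩ Kira: 08:00-10:00, 16:00-18:00.
So the common availability across everyone is 08:00-10:00, 16:00-18:00.
The last common window of at least 60 minutes is 16:00-18:00; a 60-minute meeting can start as late as 17:00 and still end by 18:00.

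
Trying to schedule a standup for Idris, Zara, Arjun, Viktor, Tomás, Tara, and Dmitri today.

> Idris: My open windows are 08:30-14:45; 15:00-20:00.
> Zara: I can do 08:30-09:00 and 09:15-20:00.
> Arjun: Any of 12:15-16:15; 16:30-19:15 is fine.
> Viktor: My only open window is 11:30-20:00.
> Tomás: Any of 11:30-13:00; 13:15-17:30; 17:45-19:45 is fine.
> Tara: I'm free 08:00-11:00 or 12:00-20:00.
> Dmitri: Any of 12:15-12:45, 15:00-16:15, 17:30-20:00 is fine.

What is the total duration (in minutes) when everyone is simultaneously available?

195

Idris ∩ Zara: 08:30-09:00, 09:15-14:45, 15:00-20:00.
Idris ∩ Zara ∩ Arjun: 12:15-14:45, 15:00-16:15, 16:30-19:15.
Idris ∩ Zara ∩ Arjun ∩ Viktor: 12:15-14:45, 15:00-16:15, 16:30-19:15.
Idris ∩ Zara ∩ Arjun ∩ Viktor ∩ Tomás: 12:15-13:00, 13:15-14:45, 15:00-16:15, 16:30-17:30, 17:45-19:15.
Idris ∩ Zara ∩ Arjun ∩ Viktor ∩ Tomás ∩ Tara: 12:15-13:00, 13:15-14:45, 15:00-16:15, 16:30-17:30, 17:45-19:15.
Idris ∩ Zara ∩ Arjun ∩ Viktor ∩ Tomás ∩ Tara ∩ Dmitri: 12:15-12:45, 15:00-16:15, 17:45-19:15.
Those are the intersection windows.
Summing the common windows: 30 + 75 + 90 = 195 minutes.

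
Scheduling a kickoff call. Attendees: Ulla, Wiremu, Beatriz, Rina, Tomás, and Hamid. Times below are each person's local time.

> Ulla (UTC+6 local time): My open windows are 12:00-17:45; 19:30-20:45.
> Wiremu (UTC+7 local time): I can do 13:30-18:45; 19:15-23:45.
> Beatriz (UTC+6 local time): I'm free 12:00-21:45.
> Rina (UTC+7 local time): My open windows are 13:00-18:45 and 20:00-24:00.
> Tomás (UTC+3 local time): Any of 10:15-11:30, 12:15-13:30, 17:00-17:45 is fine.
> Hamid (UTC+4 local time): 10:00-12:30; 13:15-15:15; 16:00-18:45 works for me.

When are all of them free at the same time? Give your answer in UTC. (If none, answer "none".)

Ulla in UTC: 06:00-11:45, 13:30-14:45 (subtract 6h to convert from UTC+6).
Wiremu in UTC: 06:30-11:45, 12:15-16:45 (subtract 7h to convert from UTC+7).
Beatriz in UTC: 06:00-15:45 (subtract 6h to convert from UTC+6).
Rina in UTC: 06:00-11:45, 13:00-17:00 (subtract 7h to convert from UTC+7).
Tomás in UTC: 07:15-08:30, 09:15-10:30, 14:00-14:45 (subtract 3h to convert from UTC+3).
Hamid in UTC: 06:00-08:30, 09:15-11:15, 12:00-14:45 (subtract 4h to convert from UTC+4).
Ulla ∩ Wiremu: 06:30-11:45, 13:30-14:45.
Ulla ∩ Wiremu ∩ Beatriz: 06:30-11:45, 13:30-14:45.
Ulla ∩ Wiremu ∩ Beatriz ∩ Rina: 06:30-11:45, 13:30-14:45.
Ulla ∩ Wiremu ∩ Beatriz ∩ Rina ∩ Tomás: 07:15-08:30, 09:15-10:30, 14:00-14:45.
Ulla ∩ Wiremu ∩ Beatriz ∩ Rina ∩ Tomás ∩ Hamid: 07:15-08:30, 09:15-10:30, 14:00-14:45.

07:15-08:30, 09:15-10:30, 14:00-14:45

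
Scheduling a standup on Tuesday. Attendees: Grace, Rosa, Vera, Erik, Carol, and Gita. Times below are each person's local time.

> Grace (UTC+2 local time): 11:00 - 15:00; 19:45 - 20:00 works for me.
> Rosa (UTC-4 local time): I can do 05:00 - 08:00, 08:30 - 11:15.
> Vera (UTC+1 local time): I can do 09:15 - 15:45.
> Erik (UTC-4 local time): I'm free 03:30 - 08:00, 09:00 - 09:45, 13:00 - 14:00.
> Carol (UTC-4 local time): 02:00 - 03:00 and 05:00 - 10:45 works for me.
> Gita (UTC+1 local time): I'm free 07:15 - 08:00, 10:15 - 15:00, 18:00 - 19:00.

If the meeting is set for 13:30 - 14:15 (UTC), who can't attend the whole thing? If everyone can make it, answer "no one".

Grace in UTC: 09:00-13:00, 17:45-18:00 (subtract 2h to convert from UTC+2).
Rosa in UTC: 09:00-12:00, 12:30-15:15 (add 4h to convert from UTC-4).
Vera in UTC: 08:15-14:45 (subtract 1h to convert from UTC+1).
Erik in UTC: 07:30-12:00, 13:00-13:45, 17:00-18:00 (add 4h to convert from UTC-4).
Carol in UTC: 06:00-07:00, 09:00-14:45 (add 4h to convert from UTC-4).
Gita in UTC: 06:15-07:00, 09:15-14:00, 17:00-18:00 (subtract 1h to convert from UTC+1).
Grace: not fully free for 13:30-14:15. Rosa: free for 13:30-14:15. Vera: free for 13:30-14:15. Erik: not fully free for 13:30-14:15. Carol: free for 13:30-14:15. Gita: not fully free for 13:30-14:15.

Erik, Gita, Grace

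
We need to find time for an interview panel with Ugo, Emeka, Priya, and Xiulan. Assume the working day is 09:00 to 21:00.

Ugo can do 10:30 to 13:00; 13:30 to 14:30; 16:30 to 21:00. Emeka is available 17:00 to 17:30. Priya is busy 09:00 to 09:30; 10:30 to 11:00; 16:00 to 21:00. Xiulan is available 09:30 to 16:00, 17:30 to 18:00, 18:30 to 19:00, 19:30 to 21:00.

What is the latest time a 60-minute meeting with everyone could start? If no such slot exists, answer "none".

none

Ugo free: 10:30-13:00, 13:30-14:30, 16:30-21:00.
Emeka free: 17:00-17:30.
Priya free: 09:30-10:30, 11:00-16:00 (invert busy blocks within the working day).
Xiulan free: 09:30-16:00, 17:30-18:00, 18:30-19:00, 19:30-21:00.
Ugo ∩ Emeka: 17:00-17:30.
Ugo ∩ Emeka ∩ Priya: ∅.
Ugo ∩ Emeka ∩ Priya ∩ Xiulan: ∅.
There is no time when everyone is free.
No common window is at least 60 minutes long.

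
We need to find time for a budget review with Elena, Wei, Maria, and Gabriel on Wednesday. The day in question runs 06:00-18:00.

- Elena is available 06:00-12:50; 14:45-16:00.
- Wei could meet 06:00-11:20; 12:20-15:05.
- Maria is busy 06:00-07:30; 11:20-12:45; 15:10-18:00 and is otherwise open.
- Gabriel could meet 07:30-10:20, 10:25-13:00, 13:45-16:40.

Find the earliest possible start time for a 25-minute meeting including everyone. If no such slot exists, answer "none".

Elena free: 06:00-12:50, 14:45-16:00.
Wei free: 06:00-11:20, 12:20-15:05.
Maria free: 07:30-11:20, 12:45-15:10 (invert busy blocks within the working day).
Gabriel free: 07:30-10:20, 10:25-13:00, 13:45-16:40.
Elena ∩ Wei: 06:00-11:20, 12:20-12:50, 14:45-15:05.
Elena ∩ Wei ∩ Maria: 07:30-11:20, 12:45-12:50, 14:45-15:05.
Elena ∩ Wei ∩ Maria ∩ Gabriel: 07:30-10:20, 10:25-11:20, 12:45-12:50, 14:45-15:05.
The first common window of at least 25 minutes is 07:30-10:20, so the earliest start is 07:30.

07:30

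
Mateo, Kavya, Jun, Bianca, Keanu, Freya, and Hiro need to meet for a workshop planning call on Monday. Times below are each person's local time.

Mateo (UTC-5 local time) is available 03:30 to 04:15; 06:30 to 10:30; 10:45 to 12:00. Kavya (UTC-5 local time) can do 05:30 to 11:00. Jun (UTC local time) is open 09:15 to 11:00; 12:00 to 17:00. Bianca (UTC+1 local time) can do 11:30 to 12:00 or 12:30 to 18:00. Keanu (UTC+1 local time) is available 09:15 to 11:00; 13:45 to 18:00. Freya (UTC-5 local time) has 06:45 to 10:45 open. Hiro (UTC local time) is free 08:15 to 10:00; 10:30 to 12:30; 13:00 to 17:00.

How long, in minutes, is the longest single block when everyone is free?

Mateo in UTC: 08:30-09:15, 11:30-15:30, 15:45-17:00 (add 5h to convert from UTC-5).
Kavya in UTC: 10:30-16:00 (add 5h to convert from UTC-5).
Jun in UTC: 09:15-11:00, 12:00-17:00.
Bianca in UTC: 10:30-11:00, 11:30-17:00 (subtract 1h to convert from UTC+1).
Keanu in UTC: 08:15-10:00, 12:45-17:00 (subtract 1h to convert from UTC+1).
Freya in UTC: 11:45-15:45 (add 5h to convert from UTC-5).
Hiro in UTC: 08:15-10:00, 10:30-12:30, 13:00-17:00.
Mateo ∩ Kavya: 11:30-15:30, 15:45-16:00.
Mateo ∩ Kavya ∩ Jun: 12:00-15:30, 15:45-16:00.
Mateo ∩ Kavya ∩ Jun ∩ Bianca: 12:00-15:30, 15:45-16:00.
Mateo ∩ Kavya ∩ Jun ∩ Bianca ∩ Keanu: 12:45-15:30, 15:45-16:00.
Mateo ∩ Kavya ∩ Jun ∩ Bianca ∩ Keanu ∩ Freya: 12:45-15:30.
Mateo ∩ Kavya ∩ Jun ∩ Bianca ∩ Keanu ∩ Freya ∩ Hiro: 13:00-15:30.
So the common availability across everyone is 13:00-15:30.
The longest is 13:00-15:30 at 150 minutes.

150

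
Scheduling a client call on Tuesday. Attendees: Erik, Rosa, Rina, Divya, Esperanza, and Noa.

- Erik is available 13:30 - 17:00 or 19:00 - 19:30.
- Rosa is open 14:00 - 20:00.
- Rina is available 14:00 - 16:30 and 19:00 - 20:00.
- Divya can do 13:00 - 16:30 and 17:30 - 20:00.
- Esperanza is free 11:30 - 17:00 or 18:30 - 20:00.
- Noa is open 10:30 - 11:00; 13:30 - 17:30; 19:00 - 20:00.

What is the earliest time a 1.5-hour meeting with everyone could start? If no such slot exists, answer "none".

Erik ∩ Rosa: 14:00-17:00, 19:00-19:30.
Erik ∩ Rosa ∩ Rina: 14:00-16:30, 19:00-19:30.
Erik ∩ Rosa ∩ Rina ∩ Divya: 14:00-16:30, 19:00-19:30.
Erik ∩ Rosa ∩ Rina ∩ Divya ∩ Esperanza: 14:00-16:30, 19:00-19:30.
Erik ∩ Rosa ∩ Rina ∩ Divya ∩ Esperanza ∩ Noa: 14:00-16:30, 19:00-19:30.
The first common window of at least 90 minutes is 14:00-16:30, so the earliest start is 14:00.

14:00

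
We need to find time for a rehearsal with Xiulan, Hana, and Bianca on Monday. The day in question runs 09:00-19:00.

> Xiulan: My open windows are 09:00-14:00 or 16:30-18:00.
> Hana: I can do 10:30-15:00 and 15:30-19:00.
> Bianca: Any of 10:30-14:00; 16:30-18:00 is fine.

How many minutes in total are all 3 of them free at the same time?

Xiulan ∩ Hana: 10:30-14:00, 16:30-18:00.
Xiulan ∩ Hana ∩ Bianca: 10:30-14:00, 16:30-18:00.
Summing the common windows: 210 + 90 = 300 minutes.

300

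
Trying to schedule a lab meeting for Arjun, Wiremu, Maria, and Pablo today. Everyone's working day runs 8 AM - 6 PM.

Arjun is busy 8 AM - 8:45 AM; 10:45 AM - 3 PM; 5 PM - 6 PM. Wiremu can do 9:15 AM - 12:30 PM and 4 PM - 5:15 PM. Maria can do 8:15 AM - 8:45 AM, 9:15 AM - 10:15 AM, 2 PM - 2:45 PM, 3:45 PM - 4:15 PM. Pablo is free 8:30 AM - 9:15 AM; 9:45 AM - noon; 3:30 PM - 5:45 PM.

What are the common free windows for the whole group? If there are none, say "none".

09:45-10:15, 16:00-16:15

Arjun free: 08:45-10:45, 15:00-17:00 (invert busy blocks within the working day).
Wiremu free: 09:15-12:30, 16:00-17:15.
Maria free: 08:15-08:45, 09:15-10:15, 14:00-14:45, 15:45-16:15.
Pablo free: 08:30-09:15, 09:45-12:00, 15:30-17:45.
Arjun ∩ Wiremu: 09:15-10:45, 16:00-17:00.
Arjun ∩ Wiremu ∩ Maria: 09:15-10:15, 16:00-16:15.
Arjun ∩ Wiremu ∩ Maria ∩ Pablo: 09:45-10:15, 16:00-16:15.
Those are the intersection windows.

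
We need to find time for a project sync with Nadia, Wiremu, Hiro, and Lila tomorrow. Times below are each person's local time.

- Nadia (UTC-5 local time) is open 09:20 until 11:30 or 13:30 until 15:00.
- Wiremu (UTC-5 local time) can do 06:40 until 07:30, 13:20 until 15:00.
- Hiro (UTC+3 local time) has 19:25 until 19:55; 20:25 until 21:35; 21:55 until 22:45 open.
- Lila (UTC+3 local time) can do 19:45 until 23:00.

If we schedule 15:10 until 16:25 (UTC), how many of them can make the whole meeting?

Nadia in UTC: 14:20-16:30, 18:30-20:00 (add 5h to convert from UTC-5).
Wiremu in UTC: 11:40-12:30, 18:20-20:00 (add 5h to convert from UTC-5).
Hiro in UTC: 16:25-16:55, 17:25-18:35, 18:55-19:45 (subtract 3h to convert from UTC+3).
Lila in UTC: 16:45-20:00 (subtract 3h to convert from UTC+3).
Nadia can make the full 15:10-16:25 slot — that's 1.

1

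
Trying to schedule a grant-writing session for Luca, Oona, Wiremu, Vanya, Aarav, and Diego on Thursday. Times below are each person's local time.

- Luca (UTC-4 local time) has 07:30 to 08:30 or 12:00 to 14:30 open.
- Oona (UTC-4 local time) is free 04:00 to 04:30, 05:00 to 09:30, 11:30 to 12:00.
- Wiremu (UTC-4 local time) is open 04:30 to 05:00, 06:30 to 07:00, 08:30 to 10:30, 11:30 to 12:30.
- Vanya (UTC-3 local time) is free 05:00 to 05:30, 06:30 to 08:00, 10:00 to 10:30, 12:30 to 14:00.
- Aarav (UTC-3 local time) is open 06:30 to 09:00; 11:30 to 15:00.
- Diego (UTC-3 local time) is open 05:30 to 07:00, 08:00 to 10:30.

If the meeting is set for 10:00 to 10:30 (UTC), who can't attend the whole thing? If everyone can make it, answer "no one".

Luca in UTC: 11:30-12:30, 16:00-18:30 (add 4h to convert from UTC-4).
Oona in UTC: 08:00-08:30, 09:00-13:30, 15:30-16:00 (add 4h to convert from UTC-4).
Wiremu in UTC: 08:30-09:00, 10:30-11:00, 12:30-14:30, 15:30-16:30 (add 4h to convert from UTC-4).
Vanya in UTC: 08:00-08:30, 09:30-11:00, 13:00-13:30, 15:30-17:00 (add 3h to convert from UTC-3).
Aarav in UTC: 09:30-12:00, 14:30-18:00 (add 3h to convert from UTC-3).
Diego in UTC: 08:30-10:00, 11:00-13:30 (add 3h to convert from UTC-3).
Luca: not fully free for 10:00-10:30. Oona: free for 10:00-10:30. Wiremu: not fully free for 10:00-10:30. Vanya: free for 10:00-10:30. Aarav: free for 10:00-10:30. Diego: not fully free for 10:00-10:30.

Diego, Luca, Wiremu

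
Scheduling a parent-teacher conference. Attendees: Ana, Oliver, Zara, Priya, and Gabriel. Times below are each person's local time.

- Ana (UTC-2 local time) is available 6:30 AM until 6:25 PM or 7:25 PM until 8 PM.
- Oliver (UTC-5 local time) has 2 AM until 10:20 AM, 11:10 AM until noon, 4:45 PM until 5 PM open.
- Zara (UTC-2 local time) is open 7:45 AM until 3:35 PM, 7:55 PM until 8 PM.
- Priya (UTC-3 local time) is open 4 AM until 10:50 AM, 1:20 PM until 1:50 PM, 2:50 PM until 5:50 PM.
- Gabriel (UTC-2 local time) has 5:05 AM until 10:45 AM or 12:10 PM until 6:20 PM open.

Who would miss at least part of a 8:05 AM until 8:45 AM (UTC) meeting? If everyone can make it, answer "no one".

Ana, Zara

Ana in UTC: 08:30-20:25, 21:25-22:00 (add 2h to convert from UTC-2).
Oliver in UTC: 07:00-15:20, 16:10-17:00, 21:45-22:00 (add 5h to convert from UTC-5).
Zara in UTC: 09:45-17:35, 21:55-22:00 (add 2h to convert from UTC-2).
Priya in UTC: 07:00-13:50, 16:20-16:50, 17:50-20:50 (add 3h to convert from UTC-3).
Gabriel in UTC: 07:05-12:45, 14:10-20:20 (add 2h to convert from UTC-2).
Ana: not fully free for 08:05-08:45. Oliver: free for 08:05-08:45. Zara: not fully free for 08:05-08:45. Priya: free for 08:05-08:45. Gabriel: free for 08:05-08:45.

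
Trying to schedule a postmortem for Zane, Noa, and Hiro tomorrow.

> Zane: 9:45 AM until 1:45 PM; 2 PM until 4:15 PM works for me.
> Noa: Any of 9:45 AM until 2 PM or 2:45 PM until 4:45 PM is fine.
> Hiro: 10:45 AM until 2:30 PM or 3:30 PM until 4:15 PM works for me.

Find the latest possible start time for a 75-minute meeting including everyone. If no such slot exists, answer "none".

12:30

Zane ∩ Noa: 09:45-13:45, 14:45-16:15.
Zane ∩ Noa ∩ Hiro: 10:45-13:45, 15:30-16:15.
The last common window of at least 75 minutes is 10:45-13:45; a 75-minute meeting can start as late as 12:30 and still end by 13:45.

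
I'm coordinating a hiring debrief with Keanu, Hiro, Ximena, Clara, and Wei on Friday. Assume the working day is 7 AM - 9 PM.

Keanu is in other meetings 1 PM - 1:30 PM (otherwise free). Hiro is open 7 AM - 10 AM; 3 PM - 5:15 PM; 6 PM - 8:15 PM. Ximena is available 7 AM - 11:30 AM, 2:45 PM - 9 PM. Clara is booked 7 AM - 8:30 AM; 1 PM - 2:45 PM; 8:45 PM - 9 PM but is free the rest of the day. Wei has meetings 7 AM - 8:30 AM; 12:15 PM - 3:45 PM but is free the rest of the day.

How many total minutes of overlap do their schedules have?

Keanu free: 07:00-13:00, 13:30-21:00 (invert busy blocks within the working day).
Hiro free: 07:00-10:00, 15:00-17:15, 18:00-20:15.
Ximena free: 07:00-11:30, 14:45-21:00.
Clara free: 08:30-13:00, 14:45-20:45 (invert busy blocks within the working day).
Wei free: 08:30-12:15, 15:45-21:00 (invert busy blocks within the working day).
Keanu ∩ Hiro: 07:00-10:00, 15:00-17:15, 18:00-20:15.
Keanu ∩ Hiro ∩ Ximena: 07:00-10:00, 15:00-17:15, 18:00-20:15.
Keanu ∩ Hiro ∩ Ximena ∩ Clara: 08:30-10:00, 15:00-17:15, 18:00-20:15.
Keanu ∩ Hiro ∩ Ximena ∩ Clara ∩ Wei: 08:30-10:00, 15:45-17:15, 18:00-20:15.
Summing the common windows: 90 + 90 + 135 = 315 minutes.

315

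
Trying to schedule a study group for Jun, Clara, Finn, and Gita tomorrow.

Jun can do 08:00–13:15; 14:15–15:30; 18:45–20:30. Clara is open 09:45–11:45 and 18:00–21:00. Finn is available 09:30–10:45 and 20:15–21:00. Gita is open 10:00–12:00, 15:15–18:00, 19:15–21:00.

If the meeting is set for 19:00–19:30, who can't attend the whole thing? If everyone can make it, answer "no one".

Finn, Gita

Jun: free for 19:00-19:30. Clara: free for 19:00-19:30. Finn: not fully free for 19:00-19:30. Gita: not fully free for 19:00-19:30.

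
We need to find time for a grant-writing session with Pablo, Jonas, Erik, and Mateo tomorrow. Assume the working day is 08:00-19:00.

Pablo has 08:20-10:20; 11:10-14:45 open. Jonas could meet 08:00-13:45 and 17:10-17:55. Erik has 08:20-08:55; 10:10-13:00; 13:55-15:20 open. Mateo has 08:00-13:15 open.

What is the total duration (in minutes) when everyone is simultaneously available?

155

Pablo ∩ Jonas: 08:20-10:20, 11:10-13:45.
Pablo ∩ Jonas ∩ Erik: 08:20-08:55, 10:10-10:20, 11:10-13:00.
Pablo ∩ Jonas ∩ Erik ∩ Mateo: 08:20-08:55, 10:10-10:20, 11:10-13:00.
Those are the intersection windows.
Summing the common windows: 35 + 10 + 110 = 155 minutes.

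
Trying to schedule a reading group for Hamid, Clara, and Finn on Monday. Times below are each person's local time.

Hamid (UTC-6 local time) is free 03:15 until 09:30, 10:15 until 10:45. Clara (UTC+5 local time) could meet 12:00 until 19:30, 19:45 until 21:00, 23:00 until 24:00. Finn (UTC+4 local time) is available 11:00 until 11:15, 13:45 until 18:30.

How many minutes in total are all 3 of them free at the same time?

Hamid in UTC: 09:15-15:30, 16:15-16:45 (add 6h to convert from UTC-6).
Clara in UTC: 07:00-14:30, 14:45-16:00, 18:00-19:00 (subtract 5h to convert from UTC+5).
Finn in UTC: 07:00-07:15, 09:45-14:30 (subtract 4h to convert from UTC+4).
Hamid ∩ Clara: 09:15-14:30, 14:45-15:30.
Hamid ∩ Clara ∩ Finn: 09:45-14:30.
That's a single block of 285 minutes.

285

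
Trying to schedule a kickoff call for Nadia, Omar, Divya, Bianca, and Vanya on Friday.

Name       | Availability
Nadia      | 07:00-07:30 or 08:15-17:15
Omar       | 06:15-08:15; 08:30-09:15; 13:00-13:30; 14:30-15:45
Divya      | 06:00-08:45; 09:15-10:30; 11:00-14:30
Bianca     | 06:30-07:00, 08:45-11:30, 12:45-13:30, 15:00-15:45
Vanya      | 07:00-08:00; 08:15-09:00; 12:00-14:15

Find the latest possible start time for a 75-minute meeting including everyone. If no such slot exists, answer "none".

Nadia ∩ Omar: 07:00-07:30, 08:30-09:15, 13:00-13:30, 14:30-15:45.
Nadia ∩ Omar ∩ Divya: 07:00-07:30, 08:30-08:45, 13:00-13:30.
Nadia ∩ Omar ∩ Divya ∩ Bianca: 13:00-13:30.
Nadia ∩ Omar ∩ Divya ∩ Bianca ∩ Vanya: 13:00-13:30.
Those are the intersection windows.
No common window is at least 75 minutes long.

none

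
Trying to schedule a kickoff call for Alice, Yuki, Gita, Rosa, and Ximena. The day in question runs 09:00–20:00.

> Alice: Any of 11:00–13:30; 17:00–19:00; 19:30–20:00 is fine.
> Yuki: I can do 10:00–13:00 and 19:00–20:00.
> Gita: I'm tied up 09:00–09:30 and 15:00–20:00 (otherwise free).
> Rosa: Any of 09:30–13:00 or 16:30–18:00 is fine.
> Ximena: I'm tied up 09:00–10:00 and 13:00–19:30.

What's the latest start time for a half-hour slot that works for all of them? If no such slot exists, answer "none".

12:30

Alice free: 11:00-13:30, 17:00-19:00, 19:30-20:00.
Yuki free: 10:00-13:00, 19:00-20:00.
Gita free: 09:30-15:00 (invert busy blocks within the working day).
Rosa free: 09:30-13:00, 16:30-18:00.
Ximena free: 10:00-13:00, 19:30-20:00 (invert busy blocks within the working day).
Alice ∩ Yuki: 11:00-13:00, 19:30-20:00.
Alice ∩ Yuki ∩ Gita: 11:00-13:00.
Alice ∩ Yuki ∩ Gita ∩ Rosa: 11:00-13:00.
Alice ∩ Yuki ∩ Gita ∩ Rosa ∩ Ximena: 11:00-13:00.
Those are the intersection windows.
The last common window of at least 30 minutes is 11:00-13:00; a 30-minute meeting can start as late as 12:30 and still end by 13:00.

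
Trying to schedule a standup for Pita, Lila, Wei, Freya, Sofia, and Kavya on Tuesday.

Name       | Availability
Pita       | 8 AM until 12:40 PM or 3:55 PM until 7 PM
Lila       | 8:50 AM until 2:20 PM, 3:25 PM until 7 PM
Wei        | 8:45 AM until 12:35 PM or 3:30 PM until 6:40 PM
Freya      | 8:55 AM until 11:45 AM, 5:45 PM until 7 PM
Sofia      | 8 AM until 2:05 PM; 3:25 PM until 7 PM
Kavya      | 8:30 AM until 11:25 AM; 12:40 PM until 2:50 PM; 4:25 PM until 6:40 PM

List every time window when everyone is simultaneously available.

Pita ∩ Lila: 08:50-12:40, 15:55-19:00.
Pita ∩ Lila ∩ Wei: 08:50-12:35, 15:55-18:40.
Pita ∩ Lila ∩ Wei ∩ Freya: 08:55-11:45, 17:45-18:40.
Pita ∩ Lila ∩ Wei ∩ Freya ∩ Sofia: 08:55-11:45, 17:45-18:40.
Pita ∩ Lila ∩ Wei ∩ Freya ∩ Sofia ∩ Kavya: 08:55-11:25, 17:45-18:40.

08:55-11:25, 17:45-18:40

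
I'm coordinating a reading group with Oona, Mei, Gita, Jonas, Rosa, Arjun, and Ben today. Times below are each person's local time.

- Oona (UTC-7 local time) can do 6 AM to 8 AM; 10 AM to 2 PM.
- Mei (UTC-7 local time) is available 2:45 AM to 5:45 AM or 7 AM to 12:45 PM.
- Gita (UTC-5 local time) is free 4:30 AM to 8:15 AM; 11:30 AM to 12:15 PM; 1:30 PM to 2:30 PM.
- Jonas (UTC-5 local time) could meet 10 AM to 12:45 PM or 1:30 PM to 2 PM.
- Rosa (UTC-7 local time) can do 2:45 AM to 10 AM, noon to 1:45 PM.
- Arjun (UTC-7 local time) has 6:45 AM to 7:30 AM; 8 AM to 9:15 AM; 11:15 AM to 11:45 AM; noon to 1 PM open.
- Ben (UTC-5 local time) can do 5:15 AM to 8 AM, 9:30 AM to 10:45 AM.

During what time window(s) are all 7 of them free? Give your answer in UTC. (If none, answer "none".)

none

Oona in UTC: 13:00-15:00, 17:00-21:00 (add 7h to convert from UTC-7).
Mei in UTC: 09:45-12:45, 14:00-19:45 (add 7h to convert from UTC-7).
Gita in UTC: 09:30-13:15, 16:30-17:15, 18:30-19:30 (add 5h to convert from UTC-5).
Jonas in UTC: 15:00-17:45, 18:30-19:00 (add 5h to convert from UTC-5).
Rosa in UTC: 09:45-17:00, 19:00-20:45 (add 7h to convert from UTC-7).
Arjun in UTC: 13:45-14:30, 15:00-16:15, 18:15-18:45, 19:00-20:00 (add 7h to convert from UTC-7).
Ben in UTC: 10:15-13:00, 14:30-15:45 (add 5h to convert from UTC-5).
Oona ∩ Mei: 14:00-15:00, 17:00-19:45.
Oona ∩ Mei ∩ Gita: 17:00-17:15, 18:30-19:30.
Oona ∩ Mei ∩ Gita ∩ Jonas: 17:00-17:15, 18:30-19:00.
Oona ∩ Mei ∩ Gita ∩ Jonas ∩ Rosa: ∅.
Oona ∩ Mei ∩ Gita ∩ Jonas ∩ Rosa ∩ Arjun: ∅.
Oona ∩ Mei ∩ Gita ∩ Jonas ∩ Rosa ∩ Arjun ∩ Ben: ∅.
There is no time when everyone is free.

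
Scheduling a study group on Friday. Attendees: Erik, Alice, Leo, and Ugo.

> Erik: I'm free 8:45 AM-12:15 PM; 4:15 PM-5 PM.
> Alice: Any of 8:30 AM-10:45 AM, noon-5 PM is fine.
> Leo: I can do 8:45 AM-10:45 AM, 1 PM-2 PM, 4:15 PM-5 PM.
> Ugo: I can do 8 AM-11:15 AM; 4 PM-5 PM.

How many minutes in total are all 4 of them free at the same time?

165

Erik ∩ Alice: 08:45-10:45, 12:00-12:15, 16:15-17:00.
Erik ∩ Alice ∩ Leo: 08:45-10:45, 16:15-17:00.
Erik ∩ Alice ∩ Leo ∩ Ugo: 08:45-10:45, 16:15-17:00.
So the common availability across everyone is 08:45-10:45, 16:15-17:00.
Summing the common windows: 120 + 45 = 165 minutes.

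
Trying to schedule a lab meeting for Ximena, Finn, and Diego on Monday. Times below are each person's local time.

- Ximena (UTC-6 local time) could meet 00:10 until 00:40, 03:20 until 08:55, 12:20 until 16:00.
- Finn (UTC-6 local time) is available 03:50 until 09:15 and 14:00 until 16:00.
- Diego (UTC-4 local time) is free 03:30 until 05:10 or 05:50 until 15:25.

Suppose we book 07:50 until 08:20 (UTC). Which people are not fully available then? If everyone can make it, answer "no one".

Ximena in UTC: 06:10-06:40, 09:20-14:55, 18:20-22:00 (add 6h to convert from UTC-6).
Finn in UTC: 09:50-15:15, 20:00-22:00 (add 6h to convert from UTC-6).
Diego in UTC: 07:30-09:10, 09:50-19:25 (add 4h to convert from UTC-4).
Ximena: not fully free for 07:50-08:20. Finn: not fully free for 07:50-08:20. Diego: free for 07:50-08:20.

Finn, Ximena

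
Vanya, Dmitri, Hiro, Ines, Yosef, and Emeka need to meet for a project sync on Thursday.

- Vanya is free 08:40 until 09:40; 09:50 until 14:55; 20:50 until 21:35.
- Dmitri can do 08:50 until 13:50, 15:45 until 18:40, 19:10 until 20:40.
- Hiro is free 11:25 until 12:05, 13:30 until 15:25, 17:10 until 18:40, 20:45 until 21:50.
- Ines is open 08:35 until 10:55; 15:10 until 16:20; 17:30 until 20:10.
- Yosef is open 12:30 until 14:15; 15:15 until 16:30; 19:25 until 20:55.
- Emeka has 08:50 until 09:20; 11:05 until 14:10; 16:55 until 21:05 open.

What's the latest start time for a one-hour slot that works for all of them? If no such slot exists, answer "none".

none

Vanya ∩ Dmitri: 08:50-09:40, 09:50-13:50.
Vanya ∩ Dmitri ∩ Hiro: 11:25-12:05, 13:30-13:50.
Vanya ∩ Dmitri ∩ Hiro ∩ Ines: ∅.
Vanya ∩ Dmitri ∩ Hiro ∩ Ines ∩ Yosef: ∅.
Vanya ∩ Dmitri ∩ Hiro ∩ Ines ∩ Yosef ∩ Emeka: ∅.
There is no time when everyone is free.
No common window is at least 60 minutes long.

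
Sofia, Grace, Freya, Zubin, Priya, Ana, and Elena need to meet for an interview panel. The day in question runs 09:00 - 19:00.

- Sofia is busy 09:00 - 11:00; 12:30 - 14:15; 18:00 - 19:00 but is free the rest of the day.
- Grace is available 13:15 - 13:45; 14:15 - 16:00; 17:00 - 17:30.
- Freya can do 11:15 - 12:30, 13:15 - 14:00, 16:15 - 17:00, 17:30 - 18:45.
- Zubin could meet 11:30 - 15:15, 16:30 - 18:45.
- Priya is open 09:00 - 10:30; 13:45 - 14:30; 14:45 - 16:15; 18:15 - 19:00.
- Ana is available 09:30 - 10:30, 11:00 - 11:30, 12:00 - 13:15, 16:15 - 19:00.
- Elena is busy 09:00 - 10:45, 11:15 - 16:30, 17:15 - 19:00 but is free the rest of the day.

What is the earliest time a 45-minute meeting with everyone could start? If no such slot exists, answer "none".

none

Sofia free: 11:00-12:30, 14:15-18:00 (invert busy blocks within the working day).
Grace free: 13:15-13:45, 14:15-16:00, 17:00-17:30.
Freya free: 11:15-12:30, 13:15-14:00, 16:15-17:00, 17:30-18:45.
Zubin free: 11:30-15:15, 16:30-18:45.
Priya free: 09:00-10:30, 13:45-14:30, 14:45-16:15, 18:15-19:00.
Ana free: 09:30-10:30, 11:00-11:30, 12:00-13:15, 16:15-19:00.
Elena free: 10:45-11:15, 16:30-17:15 (invert busy blocks within the working day).
Sofia ∩ Grace: 14:15-16:00, 17:00-17:30.
Sofia ∩ Grace ∩ Freya: ∅.
Sofia ∩ Grace ∩ Freya ∩ Zubin: ∅.
Sofia ∩ Grace ∩ Freya ∩ Zubin ∩ Priya: ∅.
Sofia ∩ Grace ∩ Freya ∩ Zubin ∩ Priya ∩ Ana: ∅.
Sofia ∩ Grace ∩ Freya ∩ Zubin ∩ Priya ∩ Ana ∩ Elena: ∅.
There is no time when everyone is free.
No common window is at least 45 minutes long.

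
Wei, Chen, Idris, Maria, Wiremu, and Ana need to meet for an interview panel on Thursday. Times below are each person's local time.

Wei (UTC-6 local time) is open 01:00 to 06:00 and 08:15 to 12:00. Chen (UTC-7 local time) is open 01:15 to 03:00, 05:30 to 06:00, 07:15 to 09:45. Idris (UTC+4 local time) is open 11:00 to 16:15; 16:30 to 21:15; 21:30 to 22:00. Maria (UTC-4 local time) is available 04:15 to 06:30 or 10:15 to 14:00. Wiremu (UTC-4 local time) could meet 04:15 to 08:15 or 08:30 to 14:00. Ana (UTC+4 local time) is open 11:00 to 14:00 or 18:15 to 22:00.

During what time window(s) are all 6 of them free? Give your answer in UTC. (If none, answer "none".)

Wei in UTC: 07:00-12:00, 14:15-18:00 (add 6h to convert from UTC-6).
Chen in UTC: 08:15-10:00, 12:30-13:00, 14:15-16:45 (add 7h to convert from UTC-7).
Idris in UTC: 07:00-12:15, 12:30-17:15, 17:30-18:00 (subtract 4h to convert from UTC+4).
Maria in UTC: 08:15-10:30, 14:15-18:00 (add 4h to convert from UTC-4).
Wiremu in UTC: 08:15-12:15, 12:30-18:00 (add 4h to convert from UTC-4).
Ana in UTC: 07:00-10:00, 14:15-18:00 (subtract 4h to convert from UTC+4).
Wei ∩ Chen: 08:15-10:00, 14:15-16:45.
Wei ∩ Chen ∩ Idris: 08:15-10:00, 14:15-16:45.
Wei ∩ Chen ∩ Idris ∩ Maria: 08:15-10:00, 14:15-16:45.
Wei ∩ Chen ∩ Idris ∩ Maria ∩ Wiremu: 08:15-10:00, 14:15-16:45.
Wei ∩ Chen ∩ Idris ∩ Maria ∩ Wiremu ∩ Ana: 08:15-10:00, 14:15-16:45.

08:15-10:00, 14:15-16:45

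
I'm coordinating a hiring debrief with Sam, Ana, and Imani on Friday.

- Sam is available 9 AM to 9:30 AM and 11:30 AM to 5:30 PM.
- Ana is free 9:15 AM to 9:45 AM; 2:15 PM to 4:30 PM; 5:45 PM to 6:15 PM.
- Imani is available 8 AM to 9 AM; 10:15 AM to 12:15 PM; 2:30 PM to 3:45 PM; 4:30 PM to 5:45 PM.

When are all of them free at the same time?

Sam ∩ Ana: 09:15-09:30, 14:15-16:30.
Sam ∩ Ana ∩ Imani: 14:30-15:45.

14:30-15:45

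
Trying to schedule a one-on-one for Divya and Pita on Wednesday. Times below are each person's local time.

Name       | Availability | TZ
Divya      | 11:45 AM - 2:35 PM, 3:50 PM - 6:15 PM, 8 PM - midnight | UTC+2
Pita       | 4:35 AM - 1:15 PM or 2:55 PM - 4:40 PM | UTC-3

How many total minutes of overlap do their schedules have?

415

Divya in UTC: 09:45-12:35, 13:50-16:15, 18:00-22:00 (subtract 2h to convert from UTC+2).
Pita in UTC: 07:35-16:15, 17:55-19:40 (add 3h to convert from UTC-3).
Divya ∩ Pita: 09:45-12:35, 13:50-16:15, 18:00-19:40.
Summing the common windows: 170 + 145 + 100 = 415 minutes.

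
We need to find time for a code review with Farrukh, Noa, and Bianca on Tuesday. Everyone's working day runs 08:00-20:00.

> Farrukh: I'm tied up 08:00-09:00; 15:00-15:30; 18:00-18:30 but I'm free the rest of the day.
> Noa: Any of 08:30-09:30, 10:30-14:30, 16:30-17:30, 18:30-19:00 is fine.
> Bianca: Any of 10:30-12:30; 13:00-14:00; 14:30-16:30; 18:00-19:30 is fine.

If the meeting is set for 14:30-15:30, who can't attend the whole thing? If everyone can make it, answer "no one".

Farrukh free: 09:00-15:00, 15:30-18:00, 18:30-20:00 (invert busy blocks within the working day).
Noa free: 08:30-09:30, 10:30-14:30, 16:30-17:30, 18:30-19:00.
Bianca free: 10:30-12:30, 13:00-14:00, 14:30-16:30, 18:00-19:30.
Farrukh: not fully free for 14:30-15:30. Noa: not fully free for 14:30-15:30. Bianca: free for 14:30-15:30.

Farrukh, Noa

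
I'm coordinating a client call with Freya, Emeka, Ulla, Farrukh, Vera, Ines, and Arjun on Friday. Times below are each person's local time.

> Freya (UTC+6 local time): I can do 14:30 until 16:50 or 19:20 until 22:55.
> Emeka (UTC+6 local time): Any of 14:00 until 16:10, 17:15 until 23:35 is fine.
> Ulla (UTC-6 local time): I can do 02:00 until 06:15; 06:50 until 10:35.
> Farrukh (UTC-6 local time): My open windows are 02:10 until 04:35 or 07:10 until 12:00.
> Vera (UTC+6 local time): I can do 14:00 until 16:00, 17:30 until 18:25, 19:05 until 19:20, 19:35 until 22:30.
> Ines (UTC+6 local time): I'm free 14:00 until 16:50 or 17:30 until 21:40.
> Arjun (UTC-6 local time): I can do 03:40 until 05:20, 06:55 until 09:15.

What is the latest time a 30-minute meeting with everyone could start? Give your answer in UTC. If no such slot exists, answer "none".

14:45

Freya in UTC: 08:30-10:50, 13:20-16:55 (subtract 6h to convert from UTC+6).
Emeka in UTC: 08:00-10:10, 11:15-17:35 (subtract 6h to convert from UTC+6).
Ulla in UTC: 08:00-12:15, 12:50-16:35 (add 6h to convert from UTC-6).
Farrukh in UTC: 08:10-10:35, 13:10-18:00 (add 6h to convert from UTC-6).
Vera in UTC: 08:00-10:00, 11:30-12:25, 13:05-13:20, 13:35-16:30 (subtract 6h to convert from UTC+6).
Ines in UTC: 08:00-10:50, 11:30-15:40 (subtract 6h to convert from UTC+6).
Arjun in UTC: 09:40-11:20, 12:55-15:15 (add 6h to convert from UTC-6).
Freya ∩ Emeka: 08:30-10:10, 13:20-16:55.
Freya ∩ Emeka ∩ Ulla: 08:30-10:10, 13:20-16:35.
Freya ∩ Emeka ∩ Ulla ∩ Farrukh: 08:30-10:10, 13:20-16:35.
Freya ∩ Emeka ∩ Ulla ∩ Farrukh ∩ Vera: 08:30-10:00, 13:35-16:30.
Freya ∩ Emeka ∩ Ulla ∩ Farrukh ∩ Vera ∩ Ines: 08:30-10:00, 13:35-15:40.
Freya ∩ Emeka ∩ Ulla ∩ Farrukh ∩ Vera ∩ Ines ∩ Arjun: 09:40-10:00, 13:35-15:15.
Those are the intersection windows.
The last common window of at least 30 minutes is 13:35-15:15; a 30-minute meeting can start as late as 14:45 and still end by 15:15.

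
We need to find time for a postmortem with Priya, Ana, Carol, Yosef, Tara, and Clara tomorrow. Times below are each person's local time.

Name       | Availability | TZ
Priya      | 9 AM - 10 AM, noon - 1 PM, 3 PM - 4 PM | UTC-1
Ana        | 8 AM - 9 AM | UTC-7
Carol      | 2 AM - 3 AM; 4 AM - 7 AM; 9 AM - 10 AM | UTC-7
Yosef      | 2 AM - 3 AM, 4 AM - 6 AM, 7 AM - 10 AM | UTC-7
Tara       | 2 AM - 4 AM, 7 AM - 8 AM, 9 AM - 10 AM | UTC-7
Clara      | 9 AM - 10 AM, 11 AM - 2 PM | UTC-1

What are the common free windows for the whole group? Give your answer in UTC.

none

Priya in UTC: 10:00-11:00, 13:00-14:00, 16:00-17:00 (add 1h to convert from UTC-1).
Ana in UTC: 15:00-16:00 (add 7h to convert from UTC-7).
Carol in UTC: 09:00-10:00, 11:00-14:00, 16:00-17:00 (add 7h to convert from UTC-7).
Yosef in UTC: 09:00-10:00, 11:00-13:00, 14:00-17:00 (add 7h to convert from UTC-7).
Tara in UTC: 09:00-11:00, 14:00-15:00, 16:00-17:00 (add 7h to convert from UTC-7).
Clara in UTC: 10:00-11:00, 12:00-15:00 (add 1h to convert from UTC-1).
Priya ∩ Ana: ∅.
Priya ∩ Ana ∩ Carol: ∅.
Priya ∩ Ana ∩ Carol ∩ Yosef: ∅.
Priya ∩ Ana ∩ Carol ∩ Yosef ∩ Tara: ∅.
Priya ∩ Ana ∩ Carol ∩ Yosef ∩ Tara ∩ Clara: ∅.
There is no time when everyone is free.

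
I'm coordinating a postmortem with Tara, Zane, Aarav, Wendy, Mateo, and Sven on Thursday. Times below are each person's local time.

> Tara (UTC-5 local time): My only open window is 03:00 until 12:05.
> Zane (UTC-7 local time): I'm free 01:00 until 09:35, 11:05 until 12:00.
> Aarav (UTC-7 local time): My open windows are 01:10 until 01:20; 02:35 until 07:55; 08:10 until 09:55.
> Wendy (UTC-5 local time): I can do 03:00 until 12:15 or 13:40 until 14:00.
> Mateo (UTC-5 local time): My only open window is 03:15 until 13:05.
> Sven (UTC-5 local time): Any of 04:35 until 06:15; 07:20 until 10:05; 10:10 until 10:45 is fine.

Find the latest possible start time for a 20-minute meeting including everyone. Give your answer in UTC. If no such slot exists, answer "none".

Tara in UTC: 08:00-17:05 (add 5h to convert from UTC-5).
Zane in UTC: 08:00-16:35, 18:05-19:00 (add 7h to convert from UTC-7).
Aarav in UTC: 08:10-08:20, 09:35-14:55, 15:10-16:55 (add 7h to convert from UTC-7).
Wendy in UTC: 08:00-17:15, 18:40-19:00 (add 5h to convert from UTC-5).
Mateo in UTC: 08:15-18:05 (add 5h to convert from UTC-5).
Sven in UTC: 09:35-11:15, 12:20-15:05, 15:10-15:45 (add 5h to convert from UTC-5).
Tara ∩ Zane: 08:00-16:35.
Tara ∩ Zane ∩ Aarav: 08:10-08:20, 09:35-14:55, 15:10-16:35.
Tara ∩ Zane ∩ Aarav ∩ Wendy: 08:10-08:20, 09:35-14:55, 15:10-16:35.
Tara ∩ Zane ∩ Aarav ∩ Wendy ∩ Mateo: 08:15-08:20, 09:35-14:55, 15:10-16:35.
Tara ∩ Zane ∩ Aarav ∩ Wendy ∩ Mateo ∩ Sven: 09:35-11:15, 12:20-14:55, 15:10-15:45.
The last common window of at least 20 minutes is 15:10-15:45; a 20-minute meeting can start as late as 15:25 and still end by 15:45.

15:25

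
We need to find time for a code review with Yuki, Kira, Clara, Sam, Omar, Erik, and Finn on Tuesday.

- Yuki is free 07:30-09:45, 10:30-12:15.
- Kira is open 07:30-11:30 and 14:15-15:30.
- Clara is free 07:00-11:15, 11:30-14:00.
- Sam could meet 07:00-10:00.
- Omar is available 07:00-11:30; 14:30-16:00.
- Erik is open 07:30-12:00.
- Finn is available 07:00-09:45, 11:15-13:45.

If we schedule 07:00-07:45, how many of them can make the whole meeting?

4

Clara, Sam, Omar, and Finn can make the full 07:00-07:45 slot — that's 4.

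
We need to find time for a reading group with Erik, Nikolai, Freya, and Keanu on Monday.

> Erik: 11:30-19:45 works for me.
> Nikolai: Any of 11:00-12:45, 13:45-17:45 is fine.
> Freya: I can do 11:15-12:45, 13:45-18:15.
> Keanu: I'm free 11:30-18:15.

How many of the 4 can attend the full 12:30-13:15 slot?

2

Erik and Keanu can make the full 12:30-13:15 slot — that's 2.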